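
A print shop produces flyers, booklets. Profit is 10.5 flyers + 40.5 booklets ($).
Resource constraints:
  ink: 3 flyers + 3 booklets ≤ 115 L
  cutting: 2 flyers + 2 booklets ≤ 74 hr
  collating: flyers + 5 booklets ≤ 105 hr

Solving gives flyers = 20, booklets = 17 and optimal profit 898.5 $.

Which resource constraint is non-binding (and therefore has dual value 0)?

ink: 111/115 (slack 4)
cutting: 74/74 (binding)
collating: 105/105 (binding)
By complementary slackness, a constraint with positive slack has shadow price 0 → ink.

ink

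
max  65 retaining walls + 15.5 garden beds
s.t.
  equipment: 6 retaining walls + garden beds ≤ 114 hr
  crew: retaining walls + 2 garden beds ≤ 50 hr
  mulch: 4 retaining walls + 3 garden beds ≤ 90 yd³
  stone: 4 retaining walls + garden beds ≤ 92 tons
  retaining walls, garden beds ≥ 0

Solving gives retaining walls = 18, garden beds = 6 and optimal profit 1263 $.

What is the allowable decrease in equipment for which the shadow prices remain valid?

Binding constraints: equipment, mulch. The basis is B = [[6,1],[4,3]] with det 14.
Per unit decrease in equipment, x* moves by d = (-0.2143, 0.2857).
The basis stays optimal until crew becomes binding; allowable decrease = 56 hr.

56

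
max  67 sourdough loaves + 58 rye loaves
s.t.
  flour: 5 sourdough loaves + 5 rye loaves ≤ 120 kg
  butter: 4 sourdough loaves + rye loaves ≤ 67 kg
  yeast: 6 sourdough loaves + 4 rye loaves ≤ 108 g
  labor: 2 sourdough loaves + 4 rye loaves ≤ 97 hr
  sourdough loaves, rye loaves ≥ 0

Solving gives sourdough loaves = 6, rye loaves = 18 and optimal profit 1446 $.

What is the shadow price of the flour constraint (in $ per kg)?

Binding: flour and yeast. Non-binding: butter (25 unused), labor (13 unused).
Since butter, labor are not tight, their duals are 0.
The binding rows give the dual system: 5·y_flour + 6·y_yeast = 67 and 5·y_flour + 4·y_yeast = 58.
This yields shadow prices y_flour = 8, y_yeast = 4.5.
Shadow price of flour = 8.

8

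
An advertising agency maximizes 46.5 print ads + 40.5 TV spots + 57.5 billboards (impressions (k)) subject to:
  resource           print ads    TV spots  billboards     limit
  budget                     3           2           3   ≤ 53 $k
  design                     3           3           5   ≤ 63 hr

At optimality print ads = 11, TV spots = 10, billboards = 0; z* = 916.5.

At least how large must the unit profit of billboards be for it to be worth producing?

65.5

Check each constraint at x*: budget 53/53 (tight); design 63/63 (tight).
Dual feasibility on the basic columns requires 3·y_budget + 3·y_design = 46.5, 2·y_budget + 3·y_design = 40.5.
This yields shadow prices y_budget = 6, y_design = 9.5.
billboards enters the basis when its profit ≥ yᵀa₃ = 6·3 + 9.5·5 = 65.5.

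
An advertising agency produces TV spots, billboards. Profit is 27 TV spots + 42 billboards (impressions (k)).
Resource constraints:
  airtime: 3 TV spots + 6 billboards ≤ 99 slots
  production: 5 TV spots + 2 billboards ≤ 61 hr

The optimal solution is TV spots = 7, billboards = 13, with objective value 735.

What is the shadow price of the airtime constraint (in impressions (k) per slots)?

6.5

Both airtime and production are binding at x*.
From A_Bᵀ y = c: 3·y_airtime + 5·y_production = 27; 6·y_airtime + 2·y_production = 42.
This yields shadow prices y_airtime = 6.5, y_production = 1.5.
Shadow price of airtime = 6.5.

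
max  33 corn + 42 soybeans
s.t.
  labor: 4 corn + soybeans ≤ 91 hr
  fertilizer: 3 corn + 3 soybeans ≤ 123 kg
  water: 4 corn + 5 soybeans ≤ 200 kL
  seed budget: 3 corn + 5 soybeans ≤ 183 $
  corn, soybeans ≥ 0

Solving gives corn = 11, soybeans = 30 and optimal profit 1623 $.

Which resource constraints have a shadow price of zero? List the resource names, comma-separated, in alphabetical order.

labor: 74/91 (slack 17)
fertilizer: 123/123 (binding)
water: 194/200 (slack 6)
seed budget: 183/183 (binding)
By complementary slackness, a constraint with positive slack has shadow price 0 → labor, water.

labor, water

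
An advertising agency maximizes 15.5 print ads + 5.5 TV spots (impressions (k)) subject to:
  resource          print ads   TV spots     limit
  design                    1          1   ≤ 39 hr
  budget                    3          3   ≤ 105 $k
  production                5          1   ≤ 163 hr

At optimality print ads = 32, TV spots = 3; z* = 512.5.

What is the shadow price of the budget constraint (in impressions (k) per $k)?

1

At the optimum: design uses 35 of 39 (slack = 4); budget uses 105 of 105 (binding); production uses 163 of 163 (binding).
Since design is not tight, its dual is 0.
From A_Bᵀ y = c: 3·y_budget + 5·y_production = 15.5; 3·y_budget + 1·y_production = 5.5.
→ y_budget = 1 and y_production = 2.5.
Shadow price of budget = 1.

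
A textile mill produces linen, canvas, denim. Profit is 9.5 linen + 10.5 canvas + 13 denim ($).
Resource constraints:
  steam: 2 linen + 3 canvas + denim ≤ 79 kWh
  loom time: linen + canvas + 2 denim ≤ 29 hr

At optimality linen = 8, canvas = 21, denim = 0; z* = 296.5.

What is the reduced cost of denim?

-3

Both steam and loom time are binding at x*.
Dual feasibility on the basic columns requires 2·y_steam + 1·y_loom time = 9.5, 3·y_steam + 1·y_loom time = 10.5.
This yields shadow prices y_steam = 1, y_loom time = 7.5.
Reduced cost of denim: c₃ − yᵀa₃ = 13 − (1·1 + 7.5·2) = 13 − 16 = -3.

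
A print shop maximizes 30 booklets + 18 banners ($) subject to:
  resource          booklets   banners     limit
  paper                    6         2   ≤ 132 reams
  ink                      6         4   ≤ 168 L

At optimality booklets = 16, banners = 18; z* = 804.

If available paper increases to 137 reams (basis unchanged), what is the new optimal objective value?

809

At the optimum: paper uses 132 of 132 (binding); ink uses 168 of 168 (binding).
Dual feasibility on the basic columns requires 6·y_paper + 6·y_ink = 30, 2·y_paper + 4·y_ink = 18.
This yields shadow prices y_paper = 1, y_ink = 4.
Δz = y_paper·Δb = 1 × (5) = 5, so new z* = 804 + 5 = 809.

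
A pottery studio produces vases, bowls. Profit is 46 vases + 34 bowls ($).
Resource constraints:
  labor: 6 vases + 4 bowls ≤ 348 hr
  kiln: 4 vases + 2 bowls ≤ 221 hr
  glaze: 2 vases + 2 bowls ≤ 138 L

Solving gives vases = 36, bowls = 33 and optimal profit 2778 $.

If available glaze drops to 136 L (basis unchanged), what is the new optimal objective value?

Check each constraint at x*: labor 348/348 (tight); kiln 210/221 (slack 11); glaze 138/138 (tight).
Since kiln is not tight, its dual is 0.
Dual feasibility on the basic columns requires 6·y_labor + 2·y_glaze = 46, 4·y_labor + 2·y_glaze = 34.
Solving: y_labor = 6, y_glaze = 5.
Δz = y_glaze·Δb = 5 × (-2) = -10, so new z* = 2778 − 10 = 2768.

2768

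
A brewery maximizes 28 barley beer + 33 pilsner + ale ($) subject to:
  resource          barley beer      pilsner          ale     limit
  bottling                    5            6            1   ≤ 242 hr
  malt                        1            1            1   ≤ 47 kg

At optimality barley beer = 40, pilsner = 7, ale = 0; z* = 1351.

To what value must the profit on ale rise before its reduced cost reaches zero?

At the optimum: bottling uses 242 of 242 (binding); malt uses 47 of 47 (binding).
Dual feasibility on the basic columns requires 5·y_bottling + 1·y_malt = 28, 6·y_bottling + 1·y_malt = 33.
Solving: y_bottling = 5, y_malt = 3.
ale enters the basis when its profit ≥ yᵀa₃ = 5·1 + 3·1 = 8.

8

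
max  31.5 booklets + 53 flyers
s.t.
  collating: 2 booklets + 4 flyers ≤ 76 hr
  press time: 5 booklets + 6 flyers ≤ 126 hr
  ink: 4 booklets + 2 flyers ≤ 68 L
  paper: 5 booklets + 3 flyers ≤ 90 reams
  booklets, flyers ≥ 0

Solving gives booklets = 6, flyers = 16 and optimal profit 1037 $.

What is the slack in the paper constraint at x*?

12

paper used = 5·6 + 3·16 = 78; slack = 90 − 78 = 12.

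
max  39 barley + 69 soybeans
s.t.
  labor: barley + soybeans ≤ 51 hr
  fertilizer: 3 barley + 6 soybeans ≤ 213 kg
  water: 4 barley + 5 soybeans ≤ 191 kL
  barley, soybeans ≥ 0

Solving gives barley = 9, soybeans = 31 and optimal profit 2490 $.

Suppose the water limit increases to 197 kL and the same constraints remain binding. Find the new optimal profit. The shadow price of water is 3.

2508

Δb = 6, so new z* = 2490 + (3)·(6) = 2490 + 18 = 2508.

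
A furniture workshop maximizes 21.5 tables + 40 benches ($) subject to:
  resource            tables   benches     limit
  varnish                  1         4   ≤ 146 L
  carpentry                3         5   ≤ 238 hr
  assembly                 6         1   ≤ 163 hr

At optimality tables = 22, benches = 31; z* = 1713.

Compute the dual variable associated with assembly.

At the optimum: varnish uses 146 of 146 (binding); carpentry uses 221 of 238 (slack = 17); assembly uses 163 of 163 (binding).
Slack constraints have shadow price 0 (complementary slackness).
Dual feasibility on the basic columns requires 1·y_varnish + 6·y_assembly = 21.5, 4·y_varnish + 1·y_assembly = 40.
Solving: y_varnish = 9.5, y_assembly = 2.
Shadow price of assembly = 2.

2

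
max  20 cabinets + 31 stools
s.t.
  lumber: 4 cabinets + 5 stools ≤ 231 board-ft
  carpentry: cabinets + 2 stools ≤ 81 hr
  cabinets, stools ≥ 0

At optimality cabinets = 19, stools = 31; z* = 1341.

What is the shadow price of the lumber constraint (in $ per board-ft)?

Both lumber and carpentry are binding at x*.
The binding rows give the dual system: 4·y_lumber + 1·y_carpentry = 20 and 5·y_lumber + 2·y_carpentry = 31.
This yields shadow prices y_lumber = 3, y_carpentry = 8.
Shadow price of lumber = 3.

3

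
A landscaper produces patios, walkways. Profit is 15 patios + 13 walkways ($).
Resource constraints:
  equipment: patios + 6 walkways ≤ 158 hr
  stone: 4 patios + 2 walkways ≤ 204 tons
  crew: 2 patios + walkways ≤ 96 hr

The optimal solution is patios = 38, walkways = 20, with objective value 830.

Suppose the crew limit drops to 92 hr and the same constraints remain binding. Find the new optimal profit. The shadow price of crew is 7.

802

Δb = -4, so new z* = 830 + (7)·(-4) = 830 − 28 = 802.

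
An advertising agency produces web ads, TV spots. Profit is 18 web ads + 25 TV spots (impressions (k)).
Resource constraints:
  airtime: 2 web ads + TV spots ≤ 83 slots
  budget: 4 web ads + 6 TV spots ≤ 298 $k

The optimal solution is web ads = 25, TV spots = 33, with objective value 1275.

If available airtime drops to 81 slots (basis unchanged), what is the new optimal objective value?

1273

At the optimum: airtime uses 83 of 83 (binding); budget uses 298 of 298 (binding).
The binding rows give the dual system: 2·y_airtime + 4·y_budget = 18 and 1·y_airtime + 6·y_budget = 25.
→ y_airtime = 1 and y_budget = 4.
Δz = y_airtime·Δb = 1 × (-2) = -2, so new z* = 1275 − 2 = 1273.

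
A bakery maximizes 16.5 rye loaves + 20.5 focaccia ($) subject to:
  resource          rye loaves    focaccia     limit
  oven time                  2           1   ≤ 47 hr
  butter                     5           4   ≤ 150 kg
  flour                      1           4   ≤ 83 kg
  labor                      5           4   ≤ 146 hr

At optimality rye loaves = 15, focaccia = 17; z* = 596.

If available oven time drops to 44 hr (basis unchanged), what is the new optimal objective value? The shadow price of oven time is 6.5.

576.5

Δb = -3, so new z* = 596 + (6.5)·(-3) = 596 − 19.5 = 576.5.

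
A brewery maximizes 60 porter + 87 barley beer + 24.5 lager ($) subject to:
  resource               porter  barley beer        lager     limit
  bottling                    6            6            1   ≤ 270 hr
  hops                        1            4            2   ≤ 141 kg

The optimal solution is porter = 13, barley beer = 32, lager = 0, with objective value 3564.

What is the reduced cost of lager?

At the optimum: bottling uses 270 of 270 (binding); hops uses 141 of 141 (binding).
From A_Bᵀ y = c: 6·y_bottling + 1·y_hops = 60; 6·y_bottling + 4·y_hops = 87.
Solving: y_bottling = 8.5, y_hops = 9.
Reduced cost of lager: c₃ − yᵀa₃ = 24.5 − (8.5·1 + 9·2) = 24.5 − 26.5 = -2.

-2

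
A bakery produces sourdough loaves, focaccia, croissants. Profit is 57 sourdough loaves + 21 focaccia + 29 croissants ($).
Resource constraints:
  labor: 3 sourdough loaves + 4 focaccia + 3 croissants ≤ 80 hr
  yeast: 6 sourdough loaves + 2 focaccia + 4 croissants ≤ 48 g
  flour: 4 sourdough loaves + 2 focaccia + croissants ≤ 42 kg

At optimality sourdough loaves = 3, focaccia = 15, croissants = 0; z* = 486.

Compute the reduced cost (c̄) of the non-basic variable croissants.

-4

At the optimum: labor uses 69 of 80 (slack = 11); yeast uses 48 of 48 (binding); flour uses 42 of 42 (binding).
Since labor is not tight, its dual is 0.
Dual feasibility on the basic columns requires 6·y_yeast + 4·y_flour = 57, 2·y_yeast + 2·y_flour = 21.
Solving: y_yeast = 7.5, y_flour = 3.
Reduced cost of croissants: c₃ − yᵀa₃ = 29 − (7.5·4 + 3·1) = 29 − 33 = -4.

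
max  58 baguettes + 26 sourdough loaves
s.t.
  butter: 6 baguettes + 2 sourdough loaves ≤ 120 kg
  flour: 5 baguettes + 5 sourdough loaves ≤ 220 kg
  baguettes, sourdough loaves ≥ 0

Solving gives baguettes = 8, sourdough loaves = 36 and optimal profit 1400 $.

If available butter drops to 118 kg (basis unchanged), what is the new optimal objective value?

Check each constraint at x*: butter 120/120 (tight); flour 220/220 (tight).
From A_Bᵀ y = c: 6·y_butter + 5·y_flour = 58; 2·y_butter + 5·y_flour = 26.
Solving: y_butter = 8, y_flour = 2.
Δz = y_butter·Δb = 8 × (-2) = -16, so new z* = 1400 − 16 = 1384.

1384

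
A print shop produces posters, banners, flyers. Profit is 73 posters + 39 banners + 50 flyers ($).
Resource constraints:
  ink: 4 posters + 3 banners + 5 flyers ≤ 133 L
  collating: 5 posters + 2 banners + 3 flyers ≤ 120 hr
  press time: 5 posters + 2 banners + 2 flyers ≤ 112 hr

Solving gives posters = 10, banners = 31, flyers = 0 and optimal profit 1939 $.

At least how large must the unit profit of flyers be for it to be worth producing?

53

Check each constraint at x*: ink 133/133 (tight); collating 112/120 (slack 8); press time 112/112 (tight).
By complementary slackness, y = 0 for the non-binding constraint.
From A_Bᵀ y = c: 4·y_ink + 5·y_press time = 73; 3·y_ink + 2·y_press time = 39.
→ y_ink = 7 and y_press time = 9.
flyers enters the basis when its profit ≥ yᵀa₃ = 7·5 + 9·2 = 53.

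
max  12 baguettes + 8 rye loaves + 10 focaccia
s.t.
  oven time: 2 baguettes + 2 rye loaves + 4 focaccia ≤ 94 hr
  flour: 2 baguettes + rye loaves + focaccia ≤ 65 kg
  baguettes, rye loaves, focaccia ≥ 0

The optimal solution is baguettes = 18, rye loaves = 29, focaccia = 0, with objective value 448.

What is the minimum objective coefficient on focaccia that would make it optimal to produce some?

12

Both oven time and flour are binding at x*.
Dual feasibility on the basic columns requires 2·y_oven time + 2·y_flour = 12, 2·y_oven time + 1·y_flour = 8.
Solving: y_oven time = 2, y_flour = 4.
focaccia enters the basis when its profit ≥ yᵀa₃ = 2·4 + 4·1 = 12.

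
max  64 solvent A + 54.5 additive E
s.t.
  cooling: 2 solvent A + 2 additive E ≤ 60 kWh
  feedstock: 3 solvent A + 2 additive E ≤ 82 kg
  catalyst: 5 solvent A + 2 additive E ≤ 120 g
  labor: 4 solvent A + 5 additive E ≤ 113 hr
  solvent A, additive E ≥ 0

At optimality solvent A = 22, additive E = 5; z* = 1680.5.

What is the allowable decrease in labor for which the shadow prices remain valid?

17

Binding constraints: catalyst, labor. The basis is B = [[5,2],[4,5]] with det 17.
Per unit decrease in labor, x* moves by d = (0.1176, -0.2941).
The basis stays optimal until additive E reaches 0; allowable decrease = 17 hr.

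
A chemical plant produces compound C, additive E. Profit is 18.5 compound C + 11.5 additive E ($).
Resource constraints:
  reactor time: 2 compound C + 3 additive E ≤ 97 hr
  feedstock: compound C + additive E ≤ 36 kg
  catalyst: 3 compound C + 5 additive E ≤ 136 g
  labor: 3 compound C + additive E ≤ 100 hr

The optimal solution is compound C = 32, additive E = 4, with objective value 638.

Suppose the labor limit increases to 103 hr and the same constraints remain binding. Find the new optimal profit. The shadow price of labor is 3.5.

Δb = 3, so new z* = 638 + (3.5)·(3) = 638 + 10.5 = 648.5.

648.5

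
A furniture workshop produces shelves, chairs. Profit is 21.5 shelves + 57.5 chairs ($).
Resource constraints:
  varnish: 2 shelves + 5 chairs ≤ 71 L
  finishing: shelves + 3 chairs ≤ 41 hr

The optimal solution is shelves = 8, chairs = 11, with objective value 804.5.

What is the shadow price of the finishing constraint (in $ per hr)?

7.5

At the optimum: varnish uses 71 of 71 (binding); finishing uses 41 of 41 (binding).
Dual feasibility on the basic columns requires 2·y_varnish + 1·y_finishing = 21.5, 5·y_varnish + 3·y_finishing = 57.5.
→ y_varnish = 7 and y_finishing = 7.5.
Shadow price of finishing = 7.5.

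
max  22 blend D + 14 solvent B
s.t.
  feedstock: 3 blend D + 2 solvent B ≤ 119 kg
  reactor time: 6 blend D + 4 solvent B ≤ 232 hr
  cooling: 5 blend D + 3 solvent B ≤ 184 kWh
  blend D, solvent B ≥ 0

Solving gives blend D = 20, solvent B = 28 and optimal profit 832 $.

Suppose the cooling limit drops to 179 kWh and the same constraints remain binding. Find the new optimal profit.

822

Binding: reactor time and cooling. Non-binding: feedstock (3 unused).
Since feedstock is not tight, its dual is 0.
The binding rows give the dual system: 6·y_reactor time + 5·y_cooling = 22 and 4·y_reactor time + 3·y_cooling = 14.
Solving: y_reactor time = 2, y_cooling = 2.
Δz = y_cooling·Δb = 2 × (-5) = -10, so new z* = 832 − 10 = 822.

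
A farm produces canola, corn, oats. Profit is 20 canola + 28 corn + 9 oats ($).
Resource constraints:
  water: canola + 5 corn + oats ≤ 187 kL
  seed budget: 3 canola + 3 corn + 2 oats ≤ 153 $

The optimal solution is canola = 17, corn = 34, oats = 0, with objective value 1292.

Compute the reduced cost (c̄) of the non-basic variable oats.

-5

Both water and seed budget are binding at x*.
The binding rows give the dual system: 1·y_water + 3·y_seed budget = 20 and 5·y_water + 3·y_seed budget = 28.
→ y_water = 2 and y_seed budget = 6.
Reduced cost of oats: c₃ − yᵀa₃ = 9 − (2·1 + 6·2) = 9 − 14 = -5.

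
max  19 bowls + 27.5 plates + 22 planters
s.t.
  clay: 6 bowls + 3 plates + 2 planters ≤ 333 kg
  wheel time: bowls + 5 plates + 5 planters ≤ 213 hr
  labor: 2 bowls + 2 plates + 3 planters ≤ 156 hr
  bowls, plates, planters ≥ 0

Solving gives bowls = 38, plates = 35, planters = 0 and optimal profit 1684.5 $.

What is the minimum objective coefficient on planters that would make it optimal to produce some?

Binding: clay and wheel time. Non-binding: labor (10 unused).
By complementary slackness, y = 0 for the non-binding constraint.
From A_Bᵀ y = c: 6·y_clay + 1·y_wheel time = 19; 3·y_clay + 5·y_wheel time = 27.5.
This yields shadow prices y_clay = 2.5, y_wheel time = 4.
planters enters the basis when its profit ≥ yᵀa₃ = 2.5·2 + 4·5 = 25.

25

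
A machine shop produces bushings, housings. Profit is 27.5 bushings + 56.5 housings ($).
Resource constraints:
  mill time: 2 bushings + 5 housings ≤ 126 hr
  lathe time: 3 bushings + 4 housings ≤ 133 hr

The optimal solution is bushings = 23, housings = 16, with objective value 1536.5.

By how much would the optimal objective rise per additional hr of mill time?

Both mill time and lathe time are binding at x*.
Dual feasibility on the basic columns requires 2·y_mill time + 3·y_lathe time = 27.5, 5·y_mill time + 4·y_lathe time = 56.5.
→ y_mill time = 8.5 and y_lathe time = 3.5.
Shadow price of mill time = 8.5.

8.5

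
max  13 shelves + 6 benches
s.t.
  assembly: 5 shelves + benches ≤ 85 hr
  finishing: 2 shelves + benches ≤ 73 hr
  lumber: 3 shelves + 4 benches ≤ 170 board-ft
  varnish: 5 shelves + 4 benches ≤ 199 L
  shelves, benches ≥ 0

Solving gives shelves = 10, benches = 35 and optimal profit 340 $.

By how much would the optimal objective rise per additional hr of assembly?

At the optimum: assembly uses 85 of 85 (binding); finishing uses 55 of 73 (slack = 18); lumber uses 170 of 170 (binding); varnish uses 190 of 199 (slack = 9).
Slack constraints have shadow price 0 (complementary slackness).
The binding rows give the dual system: 5·y_assembly + 3·y_lumber = 13 and 1·y_assembly + 4·y_lumber = 6.
Solving: y_assembly = 2, y_lumber = 1.
Shadow price of assembly = 2.

2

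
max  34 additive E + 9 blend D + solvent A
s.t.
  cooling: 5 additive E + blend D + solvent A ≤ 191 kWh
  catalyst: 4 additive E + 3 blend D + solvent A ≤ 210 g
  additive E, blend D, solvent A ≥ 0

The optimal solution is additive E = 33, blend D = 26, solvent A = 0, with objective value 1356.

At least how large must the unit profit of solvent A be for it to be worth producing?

Both cooling and catalyst are binding at x*.
The binding rows give the dual system: 5·y_cooling + 4·y_catalyst = 34 and 1·y_cooling + 3·y_catalyst = 9.
This yields shadow prices y_cooling = 6, y_catalyst = 1.
solvent A enters the basis when its profit ≥ yᵀa₃ = 6·1 + 1·1 = 7.

7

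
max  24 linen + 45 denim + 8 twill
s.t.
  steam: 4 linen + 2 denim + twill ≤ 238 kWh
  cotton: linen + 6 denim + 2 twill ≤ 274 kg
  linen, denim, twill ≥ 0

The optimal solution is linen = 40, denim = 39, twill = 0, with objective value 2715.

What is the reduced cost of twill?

Check each constraint at x*: steam 238/238 (tight); cotton 274/274 (tight).
From A_Bᵀ y = c: 4·y_steam + 1·y_cotton = 24; 2·y_steam + 6·y_cotton = 45.
→ y_steam = 4.5 and y_cotton = 6.
Reduced cost of twill: c₃ − yᵀa₃ = 8 − (4.5·1 + 6·2) = 8 − 16.5 = -8.5.

-8.5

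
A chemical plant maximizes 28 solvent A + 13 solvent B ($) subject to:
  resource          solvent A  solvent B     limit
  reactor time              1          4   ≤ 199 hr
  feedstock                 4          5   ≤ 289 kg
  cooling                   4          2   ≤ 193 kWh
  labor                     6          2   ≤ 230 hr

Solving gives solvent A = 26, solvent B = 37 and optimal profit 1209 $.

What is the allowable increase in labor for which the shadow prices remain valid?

Binding constraints: feedstock, labor. The basis is B = [[4,5],[6,2]] with det -22.
Per unit increase in labor, x* moves by d = (0.2273, -0.1818).
The basis stays optimal until cooling becomes binding; allowable increase = 27.5 hr.

27.5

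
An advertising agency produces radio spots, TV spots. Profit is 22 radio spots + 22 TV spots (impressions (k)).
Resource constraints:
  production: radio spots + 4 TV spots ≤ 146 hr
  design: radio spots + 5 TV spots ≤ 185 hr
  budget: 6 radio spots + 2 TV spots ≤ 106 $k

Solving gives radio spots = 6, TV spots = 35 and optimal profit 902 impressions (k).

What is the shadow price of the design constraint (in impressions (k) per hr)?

Binding: production and budget. Non-binding: design (4 unused).
By complementary slackness, y = 0 for the non-binding constraint.
Dual feasibility on the basic columns requires 1·y_production + 6·y_budget = 22, 4·y_production + 2·y_budget = 22.
Solving: y_production = 4, y_budget = 3.
Shadow price of design = 0.

0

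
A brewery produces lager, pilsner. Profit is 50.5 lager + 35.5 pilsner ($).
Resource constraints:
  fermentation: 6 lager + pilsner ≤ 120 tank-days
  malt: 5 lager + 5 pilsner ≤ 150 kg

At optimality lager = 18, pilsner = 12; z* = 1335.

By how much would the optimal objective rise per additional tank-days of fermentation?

At the optimum: fermentation uses 120 of 120 (binding); malt uses 150 of 150 (binding).
From A_Bᵀ y = c: 6·y_fermentation + 5·y_malt = 50.5; 1·y_fermentation + 5·y_malt = 35.5.
This yields shadow prices y_fermentation = 3, y_malt = 6.5.
Shadow price of fermentation = 3.

3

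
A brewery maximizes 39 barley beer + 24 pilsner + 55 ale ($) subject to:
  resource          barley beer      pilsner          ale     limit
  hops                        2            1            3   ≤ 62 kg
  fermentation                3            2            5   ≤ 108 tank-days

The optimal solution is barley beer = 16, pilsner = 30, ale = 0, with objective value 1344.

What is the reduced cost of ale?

Both hops and fermentation are binding at x*.
From A_Bᵀ y = c: 2·y_hops + 3·y_fermentation = 39; 1·y_hops + 2·y_fermentation = 24.
This yields shadow prices y_hops = 6, y_fermentation = 9.
Reduced cost of ale: c₃ − yᵀa₃ = 55 − (6·3 + 9·5) = 55 − 63 = -8.

-8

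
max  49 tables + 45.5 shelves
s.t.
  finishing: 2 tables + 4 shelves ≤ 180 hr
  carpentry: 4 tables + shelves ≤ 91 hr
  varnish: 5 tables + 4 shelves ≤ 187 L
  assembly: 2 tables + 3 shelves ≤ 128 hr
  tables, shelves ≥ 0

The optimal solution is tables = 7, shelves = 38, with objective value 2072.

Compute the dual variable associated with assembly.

Check each constraint at x*: finishing 166/180 (slack 14); carpentry 66/91 (slack 25); varnish 187/187 (tight); assembly 128/128 (tight).
Since finishing, carpentry are not tight, their duals are 0.
Dual feasibility on the basic columns requires 5·y_varnish + 2·y_assembly = 49, 4·y_varnish + 3·y_assembly = 45.5.
This yields shadow prices y_varnish = 8, y_assembly = 4.5.
Shadow price of assembly = 4.5.

4.5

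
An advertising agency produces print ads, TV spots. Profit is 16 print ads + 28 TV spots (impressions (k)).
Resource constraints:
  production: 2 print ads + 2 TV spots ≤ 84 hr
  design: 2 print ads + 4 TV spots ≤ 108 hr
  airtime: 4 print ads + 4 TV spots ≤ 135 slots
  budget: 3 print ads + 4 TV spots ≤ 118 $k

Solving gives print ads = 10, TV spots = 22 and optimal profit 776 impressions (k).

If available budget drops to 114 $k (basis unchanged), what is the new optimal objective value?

768

Check each constraint at x*: production 64/84 (slack 20); design 108/108 (tight); airtime 128/135 (slack 7); budget 118/118 (tight).
Slack constraints have shadow price 0 (complementary slackness).
Dual feasibility on the basic columns requires 2·y_design + 3·y_budget = 16, 4·y_design + 4·y_budget = 28.
This yields shadow prices y_design = 5, y_budget = 2.
Δz = y_budget·Δb = 2 × (-4) = -8, so new z* = 776 − 8 = 768.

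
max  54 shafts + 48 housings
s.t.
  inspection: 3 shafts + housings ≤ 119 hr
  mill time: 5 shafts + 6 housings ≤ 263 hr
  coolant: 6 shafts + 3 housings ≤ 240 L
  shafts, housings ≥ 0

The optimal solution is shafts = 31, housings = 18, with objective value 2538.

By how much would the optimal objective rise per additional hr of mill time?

6

At the optimum: inspection uses 111 of 119 (slack = 8); mill time uses 263 of 263 (binding); coolant uses 240 of 240 (binding).
By complementary slackness, y = 0 for the non-binding constraint.
From A_Bᵀ y = c: 5·y_mill time + 6·y_coolant = 54; 6·y_mill time + 3·y_coolant = 48.
→ y_mill time = 6 and y_coolant = 4.
Shadow price of mill time = 6.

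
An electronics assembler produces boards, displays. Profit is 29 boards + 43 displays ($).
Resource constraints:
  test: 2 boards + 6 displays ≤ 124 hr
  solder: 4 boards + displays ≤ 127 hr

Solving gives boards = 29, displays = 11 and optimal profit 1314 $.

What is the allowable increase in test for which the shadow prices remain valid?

Binding constraints: test, solder. The basis is B = [[2,6],[4,1]] with det -22.
Per unit increase in test, x* moves by d = (-0.0455, 0.1818).
The basis stays optimal until boards reaches 0; allowable increase = 638 hr.

638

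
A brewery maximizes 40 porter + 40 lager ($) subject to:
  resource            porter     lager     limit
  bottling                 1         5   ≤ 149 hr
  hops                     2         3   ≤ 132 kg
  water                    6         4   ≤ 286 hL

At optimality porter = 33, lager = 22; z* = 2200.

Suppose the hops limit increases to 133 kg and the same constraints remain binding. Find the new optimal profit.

2208

Binding: hops and water. Non-binding: bottling (6 unused).
Since bottling is not tight, its dual is 0.
From A_Bᵀ y = c: 2·y_hops + 6·y_water = 40; 3·y_hops + 4·y_water = 40.
Solving: y_hops = 8, y_water = 4.
Δz = y_hops·Δb = 8 × (1) = 8, so new z* = 2200 + 8 = 2208.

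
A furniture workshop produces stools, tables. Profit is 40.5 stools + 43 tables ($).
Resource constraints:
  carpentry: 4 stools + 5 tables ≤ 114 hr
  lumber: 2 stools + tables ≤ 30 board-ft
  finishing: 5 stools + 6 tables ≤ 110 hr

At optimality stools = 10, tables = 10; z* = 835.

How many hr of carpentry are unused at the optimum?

24

carpentry used = 4·10 + 5·10 = 90; slack = 114 − 90 = 24.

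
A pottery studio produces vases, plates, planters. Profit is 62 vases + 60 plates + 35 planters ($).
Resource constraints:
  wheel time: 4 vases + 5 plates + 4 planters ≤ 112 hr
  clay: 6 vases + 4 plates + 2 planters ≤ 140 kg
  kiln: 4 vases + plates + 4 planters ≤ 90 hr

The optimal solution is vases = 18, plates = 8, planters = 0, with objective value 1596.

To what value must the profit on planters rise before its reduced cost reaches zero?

42

Binding: wheel time and clay. Non-binding: kiln (10 unused).
Slack constraints have shadow price 0 (complementary slackness).
The binding rows give the dual system: 4·y_wheel time + 6·y_clay = 62 and 5·y_wheel time + 4·y_clay = 60.
This yields shadow prices y_wheel time = 8, y_clay = 5.
planters enters the basis when its profit ≥ yᵀa₃ = 8·4 + 5·2 = 42.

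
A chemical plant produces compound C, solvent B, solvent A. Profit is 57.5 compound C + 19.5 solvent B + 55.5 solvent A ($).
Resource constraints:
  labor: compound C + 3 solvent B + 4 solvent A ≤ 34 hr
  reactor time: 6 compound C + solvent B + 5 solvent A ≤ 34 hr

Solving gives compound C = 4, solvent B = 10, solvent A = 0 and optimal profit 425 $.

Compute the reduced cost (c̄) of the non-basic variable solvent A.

-3.5

At the optimum: labor uses 34 of 34 (binding); reactor time uses 34 of 34 (binding).
The binding rows give the dual system: 1·y_labor + 6·y_reactor time = 57.5 and 3·y_labor + 1·y_reactor time = 19.5.
This yields shadow prices y_labor = 3.5, y_reactor time = 9.
Reduced cost of solvent A: c₃ − yᵀa₃ = 55.5 − (3.5·4 + 9·5) = 55.5 − 59 = -3.5.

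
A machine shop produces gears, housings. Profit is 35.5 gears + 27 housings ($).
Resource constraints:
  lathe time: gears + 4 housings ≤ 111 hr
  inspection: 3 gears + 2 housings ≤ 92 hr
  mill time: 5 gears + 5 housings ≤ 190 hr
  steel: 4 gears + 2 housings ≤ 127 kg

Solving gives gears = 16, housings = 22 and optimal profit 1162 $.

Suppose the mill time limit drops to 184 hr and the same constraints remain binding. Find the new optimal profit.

1150

Binding: inspection and mill time. Non-binding: lathe time (7 unused), steel (19 unused).
By complementary slackness, y = 0 for the non-binding constraints.
Dual feasibility on the basic columns requires 3·y_inspection + 5·y_mill time = 35.5, 2·y_inspection + 5·y_mill time = 27.
Solving: y_inspection = 8.5, y_mill time = 2.
Δz = y_mill time·Δb = 2 × (-6) = -12, so new z* = 1162 − 12 = 1150.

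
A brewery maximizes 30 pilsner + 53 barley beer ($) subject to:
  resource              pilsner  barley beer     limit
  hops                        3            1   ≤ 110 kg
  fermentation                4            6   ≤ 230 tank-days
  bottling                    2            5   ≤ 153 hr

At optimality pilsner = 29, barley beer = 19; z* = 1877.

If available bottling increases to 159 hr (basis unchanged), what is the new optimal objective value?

1901

Check each constraint at x*: hops 106/110 (slack 4); fermentation 230/230 (tight); bottling 153/153 (tight).
Slack constraints have shadow price 0 (complementary slackness).
The binding rows give the dual system: 4·y_fermentation + 2·y_bottling = 30 and 6·y_fermentation + 5·y_bottling = 53.
→ y_fermentation = 5.5 and y_bottling = 4.
Δz = y_bottling·Δb = 4 × (6) = 24, so new z* = 1877 + 24 = 1901.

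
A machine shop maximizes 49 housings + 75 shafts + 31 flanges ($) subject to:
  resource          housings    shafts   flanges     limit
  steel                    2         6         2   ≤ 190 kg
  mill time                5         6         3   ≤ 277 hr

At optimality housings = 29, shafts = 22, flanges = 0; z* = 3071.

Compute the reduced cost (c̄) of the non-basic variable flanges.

At the optimum: steel uses 190 of 190 (binding); mill time uses 277 of 277 (binding).
Dual feasibility on the basic columns requires 2·y_steel + 5·y_mill time = 49, 6·y_steel + 6·y_mill time = 75.
Solving: y_steel = 4.5, y_mill time = 8.
Reduced cost of flanges: c₃ − yᵀa₃ = 31 − (4.5·2 + 8·3) = 31 − 33 = -2.

-2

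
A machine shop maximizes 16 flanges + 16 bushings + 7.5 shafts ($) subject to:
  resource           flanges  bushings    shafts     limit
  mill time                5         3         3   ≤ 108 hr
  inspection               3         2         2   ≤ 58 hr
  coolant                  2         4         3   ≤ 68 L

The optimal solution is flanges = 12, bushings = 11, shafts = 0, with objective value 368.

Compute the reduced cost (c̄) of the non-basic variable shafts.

At the optimum: mill time uses 93 of 108 (slack = 15); inspection uses 58 of 58 (binding); coolant uses 68 of 68 (binding).
Since mill time is not tight, its dual is 0.
The binding rows give the dual system: 3·y_inspection + 2·y_coolant = 16 and 2·y_inspection + 4·y_coolant = 16.
Solving: y_inspection = 4, y_coolant = 2.
Reduced cost of shafts: c₃ − yᵀa₃ = 7.5 − (4·2 + 2·3) = 7.5 − 14 = -6.5.

-6.5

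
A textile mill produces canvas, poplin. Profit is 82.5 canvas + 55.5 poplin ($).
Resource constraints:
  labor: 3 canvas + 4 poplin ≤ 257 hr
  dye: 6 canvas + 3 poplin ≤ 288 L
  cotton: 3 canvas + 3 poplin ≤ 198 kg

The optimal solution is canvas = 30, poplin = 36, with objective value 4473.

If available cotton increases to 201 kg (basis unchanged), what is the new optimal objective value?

4501.5

Check each constraint at x*: labor 234/257 (slack 23); dye 288/288 (tight); cotton 198/198 (tight).
Slack constraints have shadow price 0 (complementary slackness).
From A_Bᵀ y = c: 6·y_dye + 3·y_cotton = 82.5; 3·y_dye + 3·y_cotton = 55.5.
Solving: y_dye = 9, y_cotton = 9.5.
Δz = y_cotton·Δb = 9.5 × (3) = 28.5, so new z* = 4473 + 28.5 = 4501.5.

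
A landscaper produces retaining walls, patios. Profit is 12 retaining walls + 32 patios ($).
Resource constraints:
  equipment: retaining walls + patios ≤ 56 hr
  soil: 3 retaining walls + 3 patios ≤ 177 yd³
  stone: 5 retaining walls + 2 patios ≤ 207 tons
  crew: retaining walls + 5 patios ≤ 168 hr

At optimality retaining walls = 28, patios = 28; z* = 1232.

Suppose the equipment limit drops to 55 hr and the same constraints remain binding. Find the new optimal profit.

1225

Check each constraint at x*: equipment 56/56 (tight); soil 168/177 (slack 9); stone 196/207 (slack 11); crew 168/168 (tight).
By complementary slackness, y = 0 for the non-binding constraints.
From A_Bᵀ y = c: 1·y_equipment + 1·y_crew = 12; 1·y_equipment + 5·y_crew = 32.
→ y_equipment = 7 and y_crew = 5.
Δz = y_equipment·Δb = 7 × (-1) = -7, so new z* = 1232 − 7 = 1225.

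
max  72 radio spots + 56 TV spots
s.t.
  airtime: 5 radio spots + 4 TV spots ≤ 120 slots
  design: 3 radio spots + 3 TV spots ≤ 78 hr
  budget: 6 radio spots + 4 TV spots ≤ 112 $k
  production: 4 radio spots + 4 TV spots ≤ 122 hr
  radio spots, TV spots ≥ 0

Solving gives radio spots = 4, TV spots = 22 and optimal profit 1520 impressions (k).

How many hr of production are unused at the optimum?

production used = 4·4 + 4·22 = 104; slack = 122 − 104 = 18.

18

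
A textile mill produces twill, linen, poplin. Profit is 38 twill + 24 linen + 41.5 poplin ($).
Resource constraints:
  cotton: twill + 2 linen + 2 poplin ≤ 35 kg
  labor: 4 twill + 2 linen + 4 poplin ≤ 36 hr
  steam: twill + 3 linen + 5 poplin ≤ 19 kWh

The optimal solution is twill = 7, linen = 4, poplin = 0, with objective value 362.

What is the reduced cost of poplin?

Check each constraint at x*: cotton 15/35 (slack 20); labor 36/36 (tight); steam 19/19 (tight).
Slack constraints have shadow price 0 (complementary slackness).
Dual feasibility on the basic columns requires 4·y_labor + 1·y_steam = 38, 2·y_labor + 3·y_steam = 24.
Solving: y_labor = 9, y_steam = 2.
Reduced cost of poplin: c₃ − yᵀa₃ = 41.5 − (9·4 + 2·5) = 41.5 − 46 = -4.5.

-4.5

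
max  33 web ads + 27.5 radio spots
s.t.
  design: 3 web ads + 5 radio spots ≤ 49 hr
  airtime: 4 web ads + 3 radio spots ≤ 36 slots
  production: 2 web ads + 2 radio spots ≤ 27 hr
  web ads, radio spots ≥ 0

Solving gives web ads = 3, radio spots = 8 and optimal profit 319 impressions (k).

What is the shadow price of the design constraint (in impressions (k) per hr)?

Check each constraint at x*: design 49/49 (tight); airtime 36/36 (tight); production 22/27 (slack 5).
Since production is not tight, its dual is 0.
Dual feasibility on the basic columns requires 3·y_design + 4·y_airtime = 33, 5·y_design + 3·y_airtime = 27.5.
Solving: y_design = 1, y_airtime = 7.5.
Shadow price of design = 1.

1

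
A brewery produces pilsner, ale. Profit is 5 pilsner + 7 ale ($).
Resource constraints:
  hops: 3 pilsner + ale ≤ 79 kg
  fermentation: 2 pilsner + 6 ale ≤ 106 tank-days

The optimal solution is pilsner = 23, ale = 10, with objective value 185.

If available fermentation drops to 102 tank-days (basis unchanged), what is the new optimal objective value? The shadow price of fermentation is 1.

Δb = -4, so new z* = 185 + (1)·(-4) = 185 − 4 = 181.

181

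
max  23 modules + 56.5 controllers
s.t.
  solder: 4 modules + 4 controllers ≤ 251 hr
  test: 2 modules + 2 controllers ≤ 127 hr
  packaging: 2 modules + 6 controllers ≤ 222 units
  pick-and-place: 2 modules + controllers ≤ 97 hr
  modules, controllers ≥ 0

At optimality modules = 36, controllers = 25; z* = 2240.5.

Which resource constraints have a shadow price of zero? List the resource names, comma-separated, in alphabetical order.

solder: 244/251 (slack 7)
test: 122/127 (slack 5)
packaging: 222/222 (binding)
pick-and-place: 97/97 (binding)
By complementary slackness, a constraint with positive slack has shadow price 0 → solder, test.

solder, test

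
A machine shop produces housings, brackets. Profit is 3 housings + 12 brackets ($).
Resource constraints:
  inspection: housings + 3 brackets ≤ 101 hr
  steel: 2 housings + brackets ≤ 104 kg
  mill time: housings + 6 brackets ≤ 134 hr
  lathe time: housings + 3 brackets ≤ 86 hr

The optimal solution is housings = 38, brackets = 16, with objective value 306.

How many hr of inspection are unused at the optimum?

15

inspection used = 1·38 + 3·16 = 86; slack = 101 − 86 = 15.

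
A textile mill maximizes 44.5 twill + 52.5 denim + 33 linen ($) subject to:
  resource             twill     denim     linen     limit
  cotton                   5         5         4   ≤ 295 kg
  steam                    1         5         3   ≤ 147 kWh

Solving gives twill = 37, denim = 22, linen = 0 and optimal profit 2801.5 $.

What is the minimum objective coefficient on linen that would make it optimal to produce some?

Check each constraint at x*: cotton 295/295 (tight); steam 147/147 (tight).
The binding rows give the dual system: 5·y_cotton + 1·y_steam = 44.5 and 5·y_cotton + 5·y_steam = 52.5.
→ y_cotton = 8.5 and y_steam = 2.
linen enters the basis when its profit ≥ yᵀa₃ = 8.5·4 + 2·3 = 40.

40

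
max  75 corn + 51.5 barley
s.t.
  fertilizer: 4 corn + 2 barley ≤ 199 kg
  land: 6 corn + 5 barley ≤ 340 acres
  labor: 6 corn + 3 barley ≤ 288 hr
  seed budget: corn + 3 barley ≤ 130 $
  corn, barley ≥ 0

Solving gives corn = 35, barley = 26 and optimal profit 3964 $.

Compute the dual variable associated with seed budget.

0

At the optimum: fertilizer uses 192 of 199 (slack = 7); land uses 340 of 340 (binding); labor uses 288 of 288 (binding); seed budget uses 113 of 130 (slack = 17).
Slack constraints have shadow price 0 (complementary slackness).
From A_Bᵀ y = c: 6·y_land + 6·y_labor = 75; 5·y_land + 3·y_labor = 51.5.
Solving: y_land = 7, y_labor = 5.5.
Shadow price of seed budget = 0.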